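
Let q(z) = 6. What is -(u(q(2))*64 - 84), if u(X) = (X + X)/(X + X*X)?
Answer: 460/7 ≈ 65.714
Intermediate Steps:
u(X) = 2*X/(X + X²) (u(X) = (2*X)/(X + X²) = 2*X/(X + X²))
-(u(q(2))*64 - 84) = -((2/(1 + 6))*64 - 84) = -((2/7)*64 - 84) = -(128/7 - 84) = -1*(-460/7) = 460/7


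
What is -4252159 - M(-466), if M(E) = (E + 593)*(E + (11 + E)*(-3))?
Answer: -4366332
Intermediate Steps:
M(E) = (-33 - 2*E)*(593 + E) (M(E) = (593 + E)*(E + (-33 - 3*E)) = (593 + E)*(-33 - 2*E) = (-33 - 2*E)*(593 + E))
-4252159 - M(-466) = -4252159 - (-19569 - 1219*(-466) - 2*(-466)²) = -4252159 - (-19569 + 568054 - 2*217156) = -4252159 - (-19569 + 568054 - 434312) = -4252159 - 1*114173 = -4252159 - 114173 = -4366332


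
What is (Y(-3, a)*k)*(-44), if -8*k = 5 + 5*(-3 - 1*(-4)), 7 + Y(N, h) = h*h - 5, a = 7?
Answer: 2035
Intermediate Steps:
Y(N, h) = -12 + h² (Y(N, h) = -7 + (h*h - 5) = -7 + (h² - 5) = -7 + (-5 + h²) = -12 + h²)
k = -5/4 (k = -(5 + 5*(-3 - 1*(-4)))/8 = -(5 + 5*(-3 + 4))/8 = -(5 + 5*1)/8 = -(5 + 5)/8 = -⅛*10 = -5/4 ≈ -1.2500)
(Y(-3, a)*k)*(-44) = ((-12 + 7²)*(-5/4))*(-44) = ((-12 + 49)*(-5/4))*(-44) = (37*(-5/4))*(-44) = -185/4*(-44) = 2035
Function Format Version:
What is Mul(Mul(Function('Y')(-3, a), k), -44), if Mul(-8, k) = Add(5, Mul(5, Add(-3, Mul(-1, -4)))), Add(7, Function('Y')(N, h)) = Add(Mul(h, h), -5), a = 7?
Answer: 2035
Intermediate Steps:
Function('Y')(N, h) = Add(-12, Pow(h, 2)) (Function('Y')(N, h) = Add(-7, Add(Mul(h, h), -5)) = Add(-7, Add(Pow(h, 2), -5)) = Add(-7, Add(-5, Pow(h, 2))) = Add(-12, Pow(h, 2)))
k = Rational(-5, 4) (k = Mul(Rational(-1, 8), Add(5, Mul(5, Add(-3, Mul(-1, -4))))) = Mul(Rational(-1, 8), Add(5, Mul(5, Add(-3, 4)))) = Mul(Rational(-1, 8), Add(5, Mul(5, 1))) = Mul(Rational(-1, 8), Add(5, 5)) = Mul(Rational(-1, 8), 10) = Rational(-5, 4) ≈ -1.2500)
Mul(Mul(Function('Y')(-3, a), k), -44) = Mul(Mul(Add(-12, Pow(7, 2)), Rational(-5, 4)), -44) = Mul(Mul(Add(-12, 49), Rational(-5, 4)), -44) = Mul(Mul(37, Rational(-5, 4)), -44) = Mul(Rational(-185, 4), -44) = 2035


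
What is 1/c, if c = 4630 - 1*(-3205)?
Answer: 1/7835 ≈ 0.00012763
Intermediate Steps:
c = 7835 (c = 4630 + 3205 = 7835)
1/c = 1/7835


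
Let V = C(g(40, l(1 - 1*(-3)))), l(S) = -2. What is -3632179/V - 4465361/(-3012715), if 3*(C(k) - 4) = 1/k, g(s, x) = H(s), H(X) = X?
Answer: -35489845158907/39165295 ≈ -9.0616e+5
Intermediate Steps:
g(s, x) = s
C(k) = 4 + 1/(3*k)
V = 481/120 (V = 4 + (1/3)/40 = 4 + (1/3)*(1/40) = 4 + 1/120 = 481/120 ≈ 4.0083)
-3632179/V - 4465361/(-3012715) = -3632179/481/120 - 4465361/(-3012715) = -3632179*120/481 - 4465361*(-1/3012715) = -11780040/13 + 4465361/3012715 = -35489845158907/39165295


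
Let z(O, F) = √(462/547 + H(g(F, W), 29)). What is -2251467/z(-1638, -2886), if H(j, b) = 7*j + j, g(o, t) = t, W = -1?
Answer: 2251467*I*√2140958/3914 ≈ 8.4168e+5*I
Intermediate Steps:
H(j, b) = 8*j
z(O, F) = I*√2140958/547 (z(O, F) = √(462/547 + 8*(-1)) = √(462*(1/547) - 8) = √(462/547 - 8) = √(-3914/547) = I*√2140958/547)
-2251467/z(-1638, -2886) = -2251467*(-I*√2140958/3914) = -(-2251467)*I*√2140958/3914 = 2251467*I*√2140958/3914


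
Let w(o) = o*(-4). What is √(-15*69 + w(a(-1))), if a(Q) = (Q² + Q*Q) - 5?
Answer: I*√1023 ≈ 31.984*I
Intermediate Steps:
a(Q) = -5 + 2*Q² (a(Q) = (Q² + Q²) - 5 = 2*Q² - 5 = -5 + 2*Q²)
w(o) = -4*o
√(-15*69 + w(a(-1))) = √(-15*69 - 4*(-5 + 2*(-1)²)) = √(-1035 - 4*(-5 + 2*1)) = √(-1035 - 4*(-5 + 2)) = √(-1035 - 4*(-3)) = √(-1035 + 12) = √(-1023) = I*√1023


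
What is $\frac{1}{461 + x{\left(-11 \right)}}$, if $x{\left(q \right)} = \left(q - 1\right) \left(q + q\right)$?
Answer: $\frac{1}{725} \approx 0.0013793$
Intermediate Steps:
$x{\left(q \right)} = 2 q \left(-1 + q\right)$ ($x{\left(q \right)} = \left(-1 + q\right) 2 q = 2 q \left(-1 + q\right)$)
$\frac{1}{461 + x{\left(-11 \right)}} = \frac{1}{461 + 2 \left(-11\right) \left(-1 - 11\right)} = \frac{1}{461 + 2 \left(-11\right) \left(-12\right)} = \frac{1}{461 + 264} = \frac{1}{725}$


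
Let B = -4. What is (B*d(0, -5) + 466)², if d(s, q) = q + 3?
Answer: 224676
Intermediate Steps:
d(s, q) = 3 + q
(B*d(0, -5) + 466)² = (-4*(3 - 5) + 466)² = (-4*(-2) + 466)² = (8 + 466)² = 474² = 224676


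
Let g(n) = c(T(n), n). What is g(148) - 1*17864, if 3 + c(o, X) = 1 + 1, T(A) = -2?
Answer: -17865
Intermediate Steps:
c(o, X) = -1 (c(o, X) = -3 + (1 + 1) = -3 + 2 = -1)
g(n) = -1
g(148) - 1*17864 = -1 - 1*17864 = -1 - 17864 = -17865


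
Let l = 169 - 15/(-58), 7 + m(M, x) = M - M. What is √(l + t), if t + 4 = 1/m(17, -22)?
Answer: √27217022/406 ≈ 12.850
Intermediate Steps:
m(M, x) = -7 (m(M, x) = -7 + (M - M) = -7 + 0 = -7)
t = -29/7 (t = -4 + 1/(-7) = -4 - ⅐ = -29/7 ≈ -4.1429)
l = 9817/58 (l = 169 - 15*(-1)/58 = 169 - 1*(-15/58) = 169 + 15/58 = 9817/58 ≈ 169.26)
√(l + t) = √(9817/58 - 29/7) = √(67037/406) = √27217022/406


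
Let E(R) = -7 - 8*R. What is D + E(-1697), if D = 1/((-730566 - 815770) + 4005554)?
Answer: 33369129043/2459218 ≈ 13569.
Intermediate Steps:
D = 1/2459218 (D = 1/(-1546336 + 4005554) = 1/2459218 ≈ 4.0663e-7)
D + E(-1697) = 1/2459218 + (-7 - 8*(-1697)) = 1/2459218 + (-7 + 13576) = 1/2459218 + 13569 = 33369129043/2459218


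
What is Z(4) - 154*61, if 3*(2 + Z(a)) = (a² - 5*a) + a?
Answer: -9396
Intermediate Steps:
Z(a) = -2 - 4*a/3 + a²/3 (Z(a) = -2 + ((a² - 5*a) + a)/3 = -2 + (a² - 4*a)/3 = -2 + (-4*a/3 + a²/3) = -2 - 4*a/3 + a²/3)
Z(4) - 154*61 = (-2 - 4/3*4 + (⅓)*4²) - 154*61 = (-2 - 16/3 + (⅓)*16) - 9394 = (-2 - 16/3 + 16/3) - 9394 = -2 - 9394 = -9396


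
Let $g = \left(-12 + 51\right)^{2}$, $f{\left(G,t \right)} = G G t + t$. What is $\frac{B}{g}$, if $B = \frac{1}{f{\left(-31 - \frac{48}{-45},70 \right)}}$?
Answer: $\frac{5}{477520316} \approx 1.0471 \cdot 10^{-8}$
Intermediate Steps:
$f{\left(G,t \right)} = t + t G^{2}$ ($f{\left(G,t \right)} = G^{2} t + t = t G^{2} + t = t + t G^{2}$)
$g = 1521$ ($g = 39^{2} = 1521$)
$B = \frac{45}{2825564}$ ($B = \frac{1}{70 \left(1 + \left(-31 - \frac{48}{-45}\right)^{2}\right)} = \frac{1}{70 \left(1 + \left(-31 - - \frac{16}{15}\right)^{2}\right)} = \frac{1}{70 \left(1 + \left(-31 + \frac{16}{15}\right)^{2}\right)} = \frac{1}{70 \left(1 + \left(- \frac{449}{15}\right)^{2}\right)} = \frac{1}{70 \left(1 + \frac{201601}{225}\right)} = \frac{1}{70 \cdot \frac{201826}{225}} = \frac{1}{\frac{2825564}{45}} = \frac{45}{2825564} \approx 1.5926 \cdot 10^{-5}$)
$\frac{B}{g} = \frac{45}{2825564 \cdot 1521} = \frac{45}{2825564} \cdot \frac{1}{1521} = \frac{5}{477520316}$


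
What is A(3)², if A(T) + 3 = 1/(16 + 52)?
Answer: 41209/4624 ≈ 8.9120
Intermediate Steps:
A(T) = -203/68 (A(T) = -3 + 1/(16 + 52) = -3 + 1/68 = -203/68)
A(3)² = (-203/68)² = 41209/4624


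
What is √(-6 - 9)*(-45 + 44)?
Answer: -I*√15 ≈ -3.873*I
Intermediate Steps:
√(-6 - 9)*(-45 + 44) = √(-15)*(-1) = (I*√15)*(-1) = -I*√15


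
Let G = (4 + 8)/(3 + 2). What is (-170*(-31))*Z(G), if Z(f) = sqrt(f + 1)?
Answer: 1054*sqrt(85) ≈ 9717.4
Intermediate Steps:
G = 12/5 ≈ 2.4000
Z(f) = sqrt(1 + f)
(-170*(-31))*Z(G) = (-170*(-31))*sqrt(1 + 12/5) = 5270*sqrt(17/5) = 5270*(sqrt(85)/5) = 1054*sqrt(85)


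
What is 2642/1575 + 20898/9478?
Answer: 4139659/1066275 ≈ 3.8824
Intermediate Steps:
2642/1575 + 20898/9478 = 2642*(1/1575) + 20898*(1/9478) = 2642/1575 + 10449/4739 = 4139659/1066275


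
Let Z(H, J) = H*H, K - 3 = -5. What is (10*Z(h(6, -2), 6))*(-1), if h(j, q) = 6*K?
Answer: -1440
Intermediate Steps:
K = -2 (K = 3 - 5 = -2)
h(j, q) = -12 (h(j, q) = 6*(-2) = -12)
Z(H, J) = H²
(10*Z(h(6, -2), 6))*(-1) = (10*(-12)²)*(-1) = (10*144)*(-1) = 1440*(-1) = -1440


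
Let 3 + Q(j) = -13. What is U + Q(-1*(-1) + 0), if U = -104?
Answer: -120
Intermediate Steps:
Q(j) = -16 (Q(j) = -3 - 13 = -16)
U + Q(-1*(-1) + 0) = -104 - 16 = -120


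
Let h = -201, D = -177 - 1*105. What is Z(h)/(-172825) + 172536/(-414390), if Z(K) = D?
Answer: -990055874/2387231725 ≈ -0.41473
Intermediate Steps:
D = -282 (D = -177 - 105 = -282)
Z(K) = -282
Z(h)/(-172825) + 172536/(-414390) = -282/(-172825) + 172536/(-414390) = -282*(-1/172825) + 172536*(-1/414390) = 282/172825 - 28756/69065 = -990055874/2387231725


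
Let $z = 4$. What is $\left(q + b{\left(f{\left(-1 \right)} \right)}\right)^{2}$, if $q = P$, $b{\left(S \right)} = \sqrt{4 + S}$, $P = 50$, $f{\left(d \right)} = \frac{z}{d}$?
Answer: $2500$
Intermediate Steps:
$f{\left(d \right)} = \frac{4}{d}$
$q = 50$
$\left(q + b{\left(f{\left(-1 \right)} \right)}\right)^{2} = \left(50 + \sqrt{4 + \frac{4}{-1}}\right)^{2} = \left(50 + \sqrt{4 + 4 \left(-1\right)}\right)^{2} = \left(50 + \sqrt{4 - 4}\right)^{2} = \left(50 + \sqrt{0}\right)^{2} = \left(50 + 0\right)^{2} = 50^{2} = 2500$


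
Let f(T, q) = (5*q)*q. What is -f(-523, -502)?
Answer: -1260020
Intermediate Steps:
f(T, q) = 5*q²
-f(-523, -502) = -5*(-502)² = -5*252004 = -1*1260020 = -1260020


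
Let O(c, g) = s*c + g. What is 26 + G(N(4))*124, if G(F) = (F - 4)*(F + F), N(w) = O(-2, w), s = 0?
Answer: 26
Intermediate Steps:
O(c, g) = g (O(c, g) = 0*c + g = 0 + g = g)
N(w) = w
G(F) = 2*F*(-4 + F) (G(F) = (-4 + F)*(2*F) = 2*F*(-4 + F))
26 + G(N(4))*124 = 26 + (2*4*(-4 + 4))*124 = 26 + (2*4*0)*124 = 26 + 0*124 = 26 + 0 = 26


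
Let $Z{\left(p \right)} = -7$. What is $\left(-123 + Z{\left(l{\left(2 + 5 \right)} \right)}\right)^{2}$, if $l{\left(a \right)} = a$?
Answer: $16900$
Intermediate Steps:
$\left(-123 + Z{\left(l{\left(2 + 5 \right)} \right)}\right)^{2} = \left(-123 - 7\right)^{2} = \left(-130\right)^{2} = 16900$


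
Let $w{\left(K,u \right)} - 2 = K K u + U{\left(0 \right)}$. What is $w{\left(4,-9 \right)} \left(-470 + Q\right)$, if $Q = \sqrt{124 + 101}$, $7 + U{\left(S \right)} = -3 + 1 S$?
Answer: $69160$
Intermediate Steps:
$U{\left(S \right)} = -10 + S$ ($U{\left(S \right)} = -7 + \left(-3 + 1 S\right) = -7 + \left(-3 + S\right) = -10 + S$)
$Q = 15$ ($Q = \sqrt{225} = 15$)
$w{\left(K,u \right)} = -8 + u K^{2}$ ($w{\left(K,u \right)} = 2 + \left(K K u + \left(-10 + 0\right)\right) = 2 + \left(K^{2} u - 10\right) = 2 + \left(u K^{2} - 10\right) = 2 + \left(-10 + u K^{2}\right) = -8 + u K^{2}$)
$w{\left(4,-9 \right)} \left(-470 + Q\right) = \left(-8 - 9 \cdot 4^{2}\right) \left(-470 + 15\right) = \left(-8 - 144\right) \left(-455\right) = \left(-152\right) \left(-455\right) = 69160$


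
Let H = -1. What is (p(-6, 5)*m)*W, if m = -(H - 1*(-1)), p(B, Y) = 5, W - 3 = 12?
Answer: 0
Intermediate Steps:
W = 15 (W = 3 + 12 = 15)
m = 0 (m = -(-1 - 1*(-1)) = -(-1 + 1) = -1*0 = 0)
(p(-6, 5)*m)*W = (5*0)*15 = 0*15 = 0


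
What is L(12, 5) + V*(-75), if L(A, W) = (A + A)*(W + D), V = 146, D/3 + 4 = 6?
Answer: -10686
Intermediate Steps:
D = 6 (D = -12 + 3*6 = -12 + 18 = 6)
L(A, W) = 2*A*(6 + W) (L(A, W) = (A + A)*(W + 6) = (2*A)*(6 + W) = 2*A*(6 + W))
L(12, 5) + V*(-75) = 2*12*(6 + 5) + 146*(-75) = 2*12*11 - 10950 = 264 - 10950 = -10686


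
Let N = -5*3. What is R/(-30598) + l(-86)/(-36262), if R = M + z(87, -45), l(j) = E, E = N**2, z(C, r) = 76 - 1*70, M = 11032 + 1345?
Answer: -113979224/277386169 ≈ -0.41090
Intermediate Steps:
M = 12377
N = -15
z(C, r) = 6 (z(C, r) = 76 - 70 = 6)
E = 225 (E = (-15)**2 = 225)
l(j) = 225
R = 12383 (R = 12377 + 6 = 12383)
R/(-30598) + l(-86)/(-36262) = 12383/(-30598) + 225/(-36262) = 12383*(-1/30598) + 225*(-1/36262) = -12383/30598 - 225/36262 = -113979224/277386169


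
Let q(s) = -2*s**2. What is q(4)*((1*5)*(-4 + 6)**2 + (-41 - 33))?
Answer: 1728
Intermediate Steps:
q(4)*((1*5)*(-4 + 6)**2 + (-41 - 33)) = (-2*4**2)*((1*5)*(-4 + 6)**2 + (-41 - 33)) = (-2*16)*(5*2**2 - 74) = -32*(5*4 - 74) = -32*(20 - 74) = -32*(-54) = 1728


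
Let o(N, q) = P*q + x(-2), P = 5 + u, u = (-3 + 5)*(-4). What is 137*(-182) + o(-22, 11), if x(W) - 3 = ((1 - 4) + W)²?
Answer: -24939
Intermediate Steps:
x(W) = 3 + (-3 + W)² (x(W) = 3 + ((1 - 4) + W)² = 3 + (-3 + W)²)
u = -8 (u = 2*(-4) = -8)
P = -3 (P = 5 - 8 = -3)
o(N, q) = 28 - 3*q (o(N, q) = -3*q + (3 + (-3 - 2)²) = -3*q + (3 + (-5)²) = -3*q + (3 + 25) = -3*q + 28 = 28 - 3*q)
137*(-182) + o(-22, 11) = 137*(-182) + (28 - 3*11) = -24934 + (28 - 33) = -24934 - 5 = -24939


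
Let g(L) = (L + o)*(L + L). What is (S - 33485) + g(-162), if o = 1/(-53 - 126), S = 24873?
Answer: 7854128/179 ≈ 43878.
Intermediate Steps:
o = -1/179 (o = 1/(-179) = -1/179 ≈ -0.0055866)
g(L) = 2*L*(-1/179 + L) (g(L) = (L - 1/179)*(L + L) = (-1/179 + L)*(2*L) = 2*L*(-1/179 + L))
(S - 33485) + g(-162) = (24873 - 33485) + (2/179)*(-162)*(-1 + 179*(-162)) = -8612 + (2/179)*(-162)*(-1 - 28998) = -8612 + (2/179)*(-162)*(-28999) = -8612 + 9395676/179 = 7854128/179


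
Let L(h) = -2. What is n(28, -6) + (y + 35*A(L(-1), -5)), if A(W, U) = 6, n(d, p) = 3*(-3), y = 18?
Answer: 219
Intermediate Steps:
n(d, p) = -9
n(28, -6) + (y + 35*A(L(-1), -5)) = -9 + (18 + 35*6) = -9 + (18 + 210) = -9 + 228 = 219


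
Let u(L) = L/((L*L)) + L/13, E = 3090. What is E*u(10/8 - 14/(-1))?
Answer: 6070305/1586 ≈ 3827.4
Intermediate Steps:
u(L) = 1/L + L/13 (u(L) = L/(L**2) + L*(1/13) = L/L**2 + L/13 = 1/L + L/13)
E*u(10/8 - 14/(-1)) = 3090*(1/(10/8 - 14/(-1)) + (10/8 - 14/(-1))/13) = 3090*(1/(10*(1/8) - 14*(-1)) + (10*(1/8) - 14*(-1))/13) = 3090*(1/(5/4 + 14) + (5/4 + 14)/13) = 3090*(1/(61/4) + (1/13)*(61/4)) = 3090*(4/61 + 61/52) = 3090*(3929/3172) = 6070305/1586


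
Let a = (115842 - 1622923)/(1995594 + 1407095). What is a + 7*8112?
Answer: 193216785095/3402689 ≈ 56784.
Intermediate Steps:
a = -1507081/3402689 ≈ -0.44291
a + 7*8112 = -1507081/3402689 + 7*8112 = -1507081/3402689 + 56784 = 193216785095/3402689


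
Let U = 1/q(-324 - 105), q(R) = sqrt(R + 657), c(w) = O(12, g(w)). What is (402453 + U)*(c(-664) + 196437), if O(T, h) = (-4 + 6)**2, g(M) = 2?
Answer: 79058269773 + 10339*sqrt(57)/6 ≈ 7.9058e+10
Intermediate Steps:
O(T, h) = 4 (O(T, h) = 2**2 = 4)
c(w) = 4
q(R) = sqrt(657 + R)
U = sqrt(57)/114 (U = 1/(sqrt(657 + (-324 - 105))) = 1/(sqrt(657 - 429)) = 1/(sqrt(228)) = 1/(2*sqrt(57)) = sqrt(57)/114 ≈ 0.066227)
(402453 + U)*(c(-664) + 196437) = (402453 + sqrt(57)/114)*(4 + 196437) = (402453 + sqrt(57)/114)*196441 = 79058269773 + 10339*sqrt(57)/6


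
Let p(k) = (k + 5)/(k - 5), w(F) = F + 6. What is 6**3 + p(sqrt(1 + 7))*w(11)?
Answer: 183 - 20*sqrt(2) ≈ 154.72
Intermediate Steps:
w(F) = 6 + F
p(k) = (5 + k)/(-5 + k)
6**3 + p(sqrt(1 + 7))*w(11) = 6**3 + ((5 + sqrt(1 + 7))/(-5 + sqrt(1 + 7)))*(6 + 11) = 216 + ((5 + sqrt(8))/(-5 + sqrt(8)))*17 = 216 + ((5 + 2*sqrt(2))/(-5 + 2*sqrt(2)))*17 = 216 + 17*(5 + 2*sqrt(2))/(-5 + 2*sqrt(2))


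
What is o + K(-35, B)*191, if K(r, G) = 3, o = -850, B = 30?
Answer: -277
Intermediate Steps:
o + K(-35, B)*191 = -850 + 3*191 = -850 + 573 = -277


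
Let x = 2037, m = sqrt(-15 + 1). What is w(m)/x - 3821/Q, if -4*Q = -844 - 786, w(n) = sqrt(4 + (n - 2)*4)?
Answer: -7642/815 + 2*sqrt(-1 + I*sqrt(14))/2037 ≈ -9.3755 + 0.0015326*I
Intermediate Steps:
m = I*sqrt(14) (m = sqrt(-14) = I*sqrt(14) ≈ 3.7417*I)
w(n) = sqrt(-4 + 4*n) (w(n) = sqrt(4 + (-2 + n)*4) = sqrt(4 + (-8 + 4*n)) = sqrt(-4 + 4*n))
Q = 815/2 (Q = -(-844 - 786)/4 = -1/4*(-1630) = 815/2 ≈ 407.50)
w(m)/x - 3821/Q = (2*sqrt(-1 + I*sqrt(14)))/2037 - 3821/815/2 = (2*sqrt(-1 + I*sqrt(14)))*(1/2037) - 3821*2/815 = 2*sqrt(-1 + I*sqrt(14))/2037 - 7642/815 = -7642/815 + 2*sqrt(-1 + I*sqrt(14))/2037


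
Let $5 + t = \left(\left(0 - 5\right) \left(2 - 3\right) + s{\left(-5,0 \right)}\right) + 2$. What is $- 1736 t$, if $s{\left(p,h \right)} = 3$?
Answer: $-8680$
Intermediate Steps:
$t = 5$ ($t = -5 + \left(\left(\left(0 - 5\right) \left(2 - 3\right) + 3\right) + 2\right) = -5 + \left(\left(\left(-5\right) \left(-1\right) + 3\right) + 2\right) = -5 + \left(\left(5 + 3\right) + 2\right) = -5 + \left(8 + 2\right) = -5 + 10 = 5$)
$- 1736 t = \left(-1736\right) 5 = -8680$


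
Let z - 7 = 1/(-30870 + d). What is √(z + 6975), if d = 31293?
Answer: √138809189/141 ≈ 83.558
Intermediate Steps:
z = 2962/423 (z = 7 + 1/(-30870 + 31293) = 7 + 1/423 = 2962/423 ≈ 7.0024)
√(z + 6975) = √(2962/423 + 6975) = √(2953387/423) = √138809189/141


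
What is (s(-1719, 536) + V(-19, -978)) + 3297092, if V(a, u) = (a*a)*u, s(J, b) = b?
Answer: 2944570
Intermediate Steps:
V(a, u) = u*a**2 (V(a, u) = a**2*u = u*a**2)
(s(-1719, 536) + V(-19, -978)) + 3297092 = (536 - 978*(-19)**2) + 3297092 = (536 - 978*361) + 3297092 = (536 - 353058) + 3297092 = -352522 + 3297092 = 2944570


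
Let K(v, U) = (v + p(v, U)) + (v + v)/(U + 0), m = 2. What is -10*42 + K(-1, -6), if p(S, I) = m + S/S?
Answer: -1253/3 ≈ -417.67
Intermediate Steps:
p(S, I) = 3 (p(S, I) = 2 + S/S = 2 + 1 = 3)
K(v, U) = 3 + v + 2*v/U (K(v, U) = (v + 3) + (v + v)/(U + 0) = (3 + v) + (2*v)/U = (3 + v) + 2*v/U = 3 + v + 2*v/U)
-10*42 + K(-1, -6) = -10*42 + (3 - 1 + 2*(-1)/(-6)) = -420 + (3 - 1 + 2*(-1)*(-1/6)) = -420 + (3 - 1 + 1/3) = -420 + 7/3 = -1253/3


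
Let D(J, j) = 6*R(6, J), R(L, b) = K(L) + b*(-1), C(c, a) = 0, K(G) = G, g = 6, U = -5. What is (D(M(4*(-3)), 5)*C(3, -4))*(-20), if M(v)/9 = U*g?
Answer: 0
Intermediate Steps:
M(v) = -270 (M(v) = 9*(-5*6) = 9*(-30) = -270)
R(L, b) = L - b (R(L, b) = L + b*(-1) = L - b)
D(J, j) = 36 - 6*J (D(J, j) = 6*(6 - J) = 36 - 6*J)
(D(M(4*(-3)), 5)*C(3, -4))*(-20) = ((36 - 6*(-270))*0)*(-20) = ((36 + 1620)*0)*(-20) = (1656*0)*(-20) = 0*(-20) = 0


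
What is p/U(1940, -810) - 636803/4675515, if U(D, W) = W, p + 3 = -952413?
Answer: 16490812903/14026545 ≈ 1175.7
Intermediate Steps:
p = -952416 (p = -3 - 952413 = -952416)
p/U(1940, -810) - 636803/4675515 = -952416/(-810) - 636803/4675515 = -952416*(-1/810) - 636803*1/4675515 = 52912/45 - 636803/4675515 = 16490812903/14026545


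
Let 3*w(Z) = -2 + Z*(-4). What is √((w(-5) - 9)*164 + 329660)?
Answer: 4*√20573 ≈ 573.73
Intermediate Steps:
w(Z) = -⅔ - 4*Z/3 (w(Z) = (-2 + Z*(-4))/3 = (-2 - 4*Z)/3 = -⅔ - 4*Z/3)
√((w(-5) - 9)*164 + 329660) = √(((-⅔ - 4/3*(-5)) - 9)*164 + 329660) = √(((-⅔ + 20/3) - 9)*164 + 329660) = √((6 - 9)*164 + 329660) = √(-3*164 + 329660) = √(-492 + 329660) = √329168 = 4*√20573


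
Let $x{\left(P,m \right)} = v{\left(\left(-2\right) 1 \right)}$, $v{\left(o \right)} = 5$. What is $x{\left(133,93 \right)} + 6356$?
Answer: $6361$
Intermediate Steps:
$x{\left(P,m \right)} = 5$
$x{\left(133,93 \right)} + 6356 = 5 + 6356 = 6361$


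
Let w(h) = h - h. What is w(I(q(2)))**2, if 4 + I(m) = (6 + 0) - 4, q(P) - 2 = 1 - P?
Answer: 0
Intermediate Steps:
q(P) = 3 - P (q(P) = 2 + (1 - P) = 3 - P)
I(m) = -2 (I(m) = -4 + ((6 + 0) - 4) = -4 + (6 - 4) = -4 + 2 = -2)
w(h) = 0
w(I(q(2)))**2 = 0**2 = 0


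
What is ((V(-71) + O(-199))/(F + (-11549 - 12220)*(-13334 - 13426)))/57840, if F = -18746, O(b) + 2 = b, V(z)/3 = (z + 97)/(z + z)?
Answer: -477/87066201632272 ≈ -5.4786e-12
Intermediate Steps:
V(z) = 3*(97 + z)/(2*z) (V(z) = 3*((z + 97)/(z + z)) = 3*((97 + z)/((2*z))) = 3*((97 + z)*(1/(2*z))) = 3*((97 + z)/(2*z)) = 3*(97 + z)/(2*z))
O(b) = -2 + b
((V(-71) + O(-199))/(F + (-11549 - 12220)*(-13334 - 13426)))/57840 = (((3/2)*(97 - 71)/(-71) + (-2 - 199))/(-18746 + (-11549 - 12220)*(-13334 - 13426)))/57840 = (((3/2)*(-1/71)*26 - 201)/(-18746 - 23769*(-26760)))*(1/57840) = ((-39/71 - 201)/(-18746 + 636058440))*(1/57840) = -14310/71/636039694*(1/57840) = -14310/71*1/636039694*(1/57840) = -7155/22579409137*1/57840 = -477/87066201632272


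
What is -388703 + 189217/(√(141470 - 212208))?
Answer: -388703 - 189217*I*√70738/70738 ≈ -3.887e+5 - 711.43*I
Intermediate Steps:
-388703 + 189217/(√(141470 - 212208)) = -388703 + 189217/(√(-70738)) = -388703 + 189217/((I*√70738)) = -388703 + 189217*(-I*√70738/70738) = -388703 - 189217*I*√70738/70738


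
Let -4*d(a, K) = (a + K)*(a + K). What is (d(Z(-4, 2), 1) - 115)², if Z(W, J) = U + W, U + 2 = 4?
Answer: 212521/16 ≈ 13283.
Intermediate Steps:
U = 2 (U = -2 + 4 = 2)
Z(W, J) = 2 + W
d(a, K) = -(K + a)²/4 (d(a, K) = -(a + K)*(a + K)/4 = -(K + a)*(K + a)/4 = -(K + a)²/4)
(d(Z(-4, 2), 1) - 115)² = (-(1 + (2 - 4))²/4 - 115)² = (-(1 - 2)²/4 - 115)² = (-¼*(-1)² - 115)² = (-¼*1 - 115)² = (-¼ - 115)² = (-461/4)² = 212521/16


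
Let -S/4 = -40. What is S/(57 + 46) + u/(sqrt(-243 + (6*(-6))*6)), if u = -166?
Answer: 160/103 + 166*I*sqrt(51)/153 ≈ 1.5534 + 7.7482*I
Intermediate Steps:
S = 160 (S = -4*(-40) = 160)
S/(57 + 46) + u/(sqrt(-243 + (6*(-6))*6)) = 160/(57 + 46) - 166/sqrt(-243 + (6*(-6))*6) = 160/103 - 166/sqrt(-243 - 36*6) = 160*(1/103) - 166/sqrt(-243 - 216) = 160/103 - 166*(-I*sqrt(51)/153) = 160/103 - (-166)*I*sqrt(51)/153 = 160/103 + 166*I*sqrt(51)/153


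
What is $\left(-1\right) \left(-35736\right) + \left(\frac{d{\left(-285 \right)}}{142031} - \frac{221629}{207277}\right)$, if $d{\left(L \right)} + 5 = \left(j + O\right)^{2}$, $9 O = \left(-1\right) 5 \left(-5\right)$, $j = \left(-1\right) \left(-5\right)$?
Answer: $\frac{85214250335125288}{2384620526547} \approx 35735.0$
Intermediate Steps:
$j = 5$
$O = \frac{25}{9}$ ($O = \frac{\left(-1\right) 5 \left(-5\right)}{9} = \frac{\left(-5\right) \left(-5\right)}{9} = \frac{1}{9} \cdot 25 = \frac{25}{9} \approx 2.7778$)
$d{\left(L \right)} = \frac{4495}{81}$ ($d{\left(L \right)} = -5 + \left(5 + \frac{25}{9}\right)^{2} = -5 + \left(\frac{70}{9}\right)^{2} = -5 + \frac{4900}{81} = \frac{4495}{81}$)
$\left(-1\right) \left(-35736\right) + \left(\frac{d{\left(-285 \right)}}{142031} - \frac{221629}{207277}\right) = \left(-1\right) \left(-35736\right) + \left(\frac{4495}{81 \cdot 142031} - \frac{221629}{207277}\right) = 35736 + \left(\frac{4495}{81} \cdot \frac{1}{142031} - \frac{221629}{207277}\right) = 35736 + \left(\frac{4495}{11504511} - \frac{221629}{207277}\right) = 35736 - \frac{2548801558304}{2384620526547} = \frac{85214250335125288}{2384620526547}$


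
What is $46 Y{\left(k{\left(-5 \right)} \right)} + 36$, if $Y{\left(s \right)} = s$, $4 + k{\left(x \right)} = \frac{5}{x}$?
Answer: $-194$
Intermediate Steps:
$k{\left(x \right)} = -4 + \frac{5}{x}$
$46 Y{\left(k{\left(-5 \right)} \right)} + 36 = 46 \left(-4 + \frac{5}{-5}\right) + 36 = 46 \left(-4 + 5 \left(- \frac{1}{5}\right)\right) + 36 = 46 \left(-4 - 1\right) + 36 = 46 \left(-5\right) + 36 = -230 + 36 = -194$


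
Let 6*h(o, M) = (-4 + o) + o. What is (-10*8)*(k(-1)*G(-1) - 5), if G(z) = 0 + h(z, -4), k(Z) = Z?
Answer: 320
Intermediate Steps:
h(o, M) = -2/3 + o/3 (h(o, M) = ((-4 + o) + o)/6 = (-4 + 2*o)/6 = -2/3 + o/3)
G(z) = -2/3 + z/3 (G(z) = 0 + (-2/3 + z/3) = -2/3 + z/3)
(-10*8)*(k(-1)*G(-1) - 5) = (-10*8)*(-(-2/3 + (1/3)*(-1)) - 5) = -80*(-(-2/3 - 1/3) - 5) = -80*(-1*(-1) - 5) = -80*(1 - 5) = -80*(-4) = 320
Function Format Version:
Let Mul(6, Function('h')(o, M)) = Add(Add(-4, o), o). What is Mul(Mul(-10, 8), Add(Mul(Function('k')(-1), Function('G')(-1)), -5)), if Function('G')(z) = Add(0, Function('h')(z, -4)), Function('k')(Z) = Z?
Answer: 320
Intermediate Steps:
Function('h')(o, M) = Add(Rational(-2, 3), Mul(Rational(1, 3), o)) (Function('h')(o, M) = Mul(Rational(1, 6), Add(Add(-4, o), o)) = Mul(Rational(1, 6), Add(-4, Mul(2, o))) = Add(Rational(-2, 3), Mul(Rational(1, 3), o)))
Function('G')(z) = Add(Rational(-2, 3), Mul(Rational(1, 3), z)) (Function('G')(z) = Add(0, Add(Rational(-2, 3), Mul(Rational(1, 3), z))) = Add(Rational(-2, 3), Mul(Rational(1, 3), z)))
Mul(Mul(-10, 8), Add(Mul(Function('k')(-1), Function('G')(-1)), -5)) = Mul(Mul(-10, 8), Add(Mul(-1, Add(Rational(-2, 3), Mul(Rational(1, 3), -1))), -5)) = Mul(-80, Add(Mul(-1, Add(Rational(-2, 3), Rational(-1, 3))), -5)) = Mul(-80, Add(Mul(-1, -1), -5)) = Mul(-80, Add(1, -5)) = Mul(-80, -4) = 320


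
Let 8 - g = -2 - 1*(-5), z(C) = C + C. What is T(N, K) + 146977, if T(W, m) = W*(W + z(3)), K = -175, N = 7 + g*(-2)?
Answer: 146968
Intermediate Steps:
z(C) = 2*C
g = 5 (g = 8 - (-2 - 1*(-5)) = 8 - (-2 + 5) = 8 - 1*3 = 8 - 3 = 5)
N = -3 (N = 7 + 5*(-2) = 7 - 10 = -3)
T(W, m) = W*(6 + W) (T(W, m) = W*(W + 2*3) = W*(W + 6) = W*(6 + W))
T(N, K) + 146977 = -3*(6 - 3) + 146977 = -3*3 + 146977 = -9 + 146977 = 146968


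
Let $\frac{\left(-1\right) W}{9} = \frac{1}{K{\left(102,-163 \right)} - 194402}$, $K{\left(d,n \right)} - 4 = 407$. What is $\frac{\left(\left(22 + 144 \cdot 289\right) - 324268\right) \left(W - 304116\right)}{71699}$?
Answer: $\frac{16673973612230610}{13908960709} \approx 1.1988 \cdot 10^{6}$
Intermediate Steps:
$K{\left(d,n \right)} = 411$ ($K{\left(d,n \right)} = 4 + 407 = 411$)
$W = \frac{9}{193991}$ ($W = - \frac{9}{411 - 194402} = - \frac{9}{-193991} = \left(-9\right) \left(- \frac{1}{193991}\right) = \frac{9}{193991} \approx 4.6394 \cdot 10^{-5}$)
$\frac{\left(\left(22 + 144 \cdot 289\right) - 324268\right) \left(W - 304116\right)}{71699} = \frac{\left(\left(22 + 144 \cdot 289\right) - 324268\right) \left(\frac{9}{193991} - 304116\right)}{71699} = \left(\left(22 + 41616\right) - 324268\right) \left(\frac{9}{193991} - 304116\right) \frac{1}{71699} = \left(41638 - 324268\right) \left(- \frac{58995766947}{193991}\right) \frac{1}{71699} = \left(-282630\right) \left(- \frac{58995766947}{193991}\right) \frac{1}{71699} = \frac{16673973612230610}{193991} \cdot \frac{1}{71699} = \frac{16673973612230610}{13908960709}$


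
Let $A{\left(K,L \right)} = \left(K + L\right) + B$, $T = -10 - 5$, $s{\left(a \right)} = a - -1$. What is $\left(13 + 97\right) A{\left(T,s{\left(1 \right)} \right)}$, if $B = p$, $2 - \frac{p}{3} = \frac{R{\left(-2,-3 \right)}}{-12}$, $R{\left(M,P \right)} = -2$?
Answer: $-825$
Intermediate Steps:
$p = \frac{11}{2}$ ($p = 6 - 3 \left(- \frac{2}{-12}\right) = 6 - 3 \left(\left(-2\right) \left(- \frac{1}{12}\right)\right) = 6 - \frac{1}{2} = \frac{11}{2} \approx 5.5$)
$s{\left(a \right)} = 1 + a$ ($s{\left(a \right)} = a + 1 = 1 + a$)
$B = \frac{11}{2} \approx 5.5$
$T = -15$ ($T = -10 - 5 = -15$)
$A{\left(K,L \right)} = \frac{11}{2} + K + L$ ($A{\left(K,L \right)} = \left(K + L\right) + \frac{11}{2} = \frac{11}{2} + K + L$)
$\left(13 + 97\right) A{\left(T,s{\left(1 \right)} \right)} = \left(13 + 97\right) \left(\frac{11}{2} - 15 + \left(1 + 1\right)\right) = 110 \left(\frac{11}{2} - 15 + 2\right) = 110 \left(- \frac{15}{2}\right) = -825$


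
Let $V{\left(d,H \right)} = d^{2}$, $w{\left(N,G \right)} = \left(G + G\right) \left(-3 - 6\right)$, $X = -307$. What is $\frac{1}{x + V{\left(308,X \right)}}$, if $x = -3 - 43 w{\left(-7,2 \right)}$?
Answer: $\frac{1}{96409} \approx 1.0372 \cdot 10^{-5}$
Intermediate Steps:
$w{\left(N,G \right)} = - 18 G$ ($w{\left(N,G \right)} = 2 G \left(-9\right) = - 18 G$)
$x = 1545$ ($x = -3 - 43 \left(\left(-18\right) 2\right) = -3 - -1548 = -3 + 1548 = 1545$)
$\frac{1}{x + V{\left(308,X \right)}} = \frac{1}{1545 + 308^{2}} = \frac{1}{1545 + 94864} = \frac{1}{96409}$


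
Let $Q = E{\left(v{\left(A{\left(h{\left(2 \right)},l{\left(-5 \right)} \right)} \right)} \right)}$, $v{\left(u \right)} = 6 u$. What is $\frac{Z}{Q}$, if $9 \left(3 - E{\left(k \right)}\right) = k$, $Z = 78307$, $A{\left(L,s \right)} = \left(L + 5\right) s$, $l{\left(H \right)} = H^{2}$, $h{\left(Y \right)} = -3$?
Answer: $- \frac{234921}{91} \approx -2581.6$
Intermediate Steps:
$A{\left(L,s \right)} = s \left(5 + L\right)$ ($A{\left(L,s \right)} = \left(5 + L\right) s = s \left(5 + L\right)$)
$E{\left(k \right)} = 3 - \frac{k}{9}$
$Q = - \frac{91}{3}$ ($Q = 3 - \frac{6 \left(-5\right)^{2} \left(5 - 3\right)}{9} = 3 - \frac{6 \cdot 25 \cdot 2}{9} = 3 - \frac{6 \cdot 50}{9} = 3 - \frac{100}{3} = - \frac{91}{3} \approx -30.333$)
$\frac{Z}{Q} = \frac{78307}{- \frac{91}{3}} = 78307 \left(- \frac{3}{91}\right) = - \frac{234921}{91}$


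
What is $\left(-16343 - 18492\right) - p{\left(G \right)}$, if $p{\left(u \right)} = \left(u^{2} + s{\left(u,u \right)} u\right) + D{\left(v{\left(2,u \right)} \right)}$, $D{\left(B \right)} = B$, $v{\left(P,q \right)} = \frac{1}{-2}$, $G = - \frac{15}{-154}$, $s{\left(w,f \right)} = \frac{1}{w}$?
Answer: $- \frac{826158943}{23716} \approx -34836.0$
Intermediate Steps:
$G = \frac{15}{154}$ ($G = \left(-15\right) \left(- \frac{1}{154}\right) = \frac{15}{154} \approx 0.097403$)
$v{\left(P,q \right)} = - \frac{1}{2}$
$p{\left(u \right)} = \frac{1}{2} + u^{2}$ ($p{\left(u \right)} = \left(u^{2} + \frac{u}{u}\right) - \frac{1}{2} = \left(u^{2} + 1\right) - \frac{1}{2} = \left(1 + u^{2}\right) - \frac{1}{2} = \frac{1}{2} + u^{2}$)
$\left(-16343 - 18492\right) - p{\left(G \right)} = \left(-16343 - 18492\right) - \left(\frac{1}{2} + \left(\frac{15}{154}\right)^{2}\right) = \left(-16343 - 18492\right) - \left(\frac{1}{2} + \frac{225}{23716}\right) = -34835 - \frac{12083}{23716} = - \frac{826158943}{23716}$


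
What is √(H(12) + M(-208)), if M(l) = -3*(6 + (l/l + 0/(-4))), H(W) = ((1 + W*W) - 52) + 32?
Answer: 2*√26 ≈ 10.198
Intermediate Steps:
H(W) = -19 + W² (H(W) = ((1 + W²) - 52) + 32 = (-51 + W²) + 32 = -19 + W²)
M(l) = -21 (M(l) = -3*(6 + (1 + 0*(-¼))) = -3*(6 + (1 + 0)) = -3*(6 + 1) = -3*7 = -21)
√(H(12) + M(-208)) = √((-19 + 12²) - 21) = √((-19 + 144) - 21) = √(125 - 21) = √104 = 2*√26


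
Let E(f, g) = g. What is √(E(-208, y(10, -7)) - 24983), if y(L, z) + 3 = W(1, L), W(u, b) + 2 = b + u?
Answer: I*√24977 ≈ 158.04*I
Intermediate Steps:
W(u, b) = -2 + b + u (W(u, b) = -2 + (b + u) = -2 + b + u)
y(L, z) = -4 + L (y(L, z) = -3 + (-2 + L + 1) = -3 + (-1 + L) = -4 + L)
√(E(-208, y(10, -7)) - 24983) = √((-4 + 10) - 24983) = √(6 - 24983) = √(-24977) = I*√24977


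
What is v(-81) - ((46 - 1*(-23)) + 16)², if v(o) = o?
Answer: -7306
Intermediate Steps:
v(-81) - ((46 - 1*(-23)) + 16)² = -81 - ((46 - 1*(-23)) + 16)² = -81 - ((46 + 23) + 16)² = -81 - (69 + 16)² = -81 - 1*85² = -81 - 1*7225 = -81 - 7225 = -7306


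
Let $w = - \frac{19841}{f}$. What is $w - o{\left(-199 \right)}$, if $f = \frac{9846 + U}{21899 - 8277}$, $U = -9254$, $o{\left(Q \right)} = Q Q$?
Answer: $- \frac{146858947}{296} \approx -4.9615 \cdot 10^{5}$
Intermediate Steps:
$o{\left(Q \right)} = Q^{2}$
$f = \frac{296}{6811}$ ($f = \frac{9846 - 9254}{21899 - 8277} = \frac{592}{13622} = 592 \cdot \frac{1}{13622} = \frac{296}{6811} \approx 0.043459$)
$w = - \frac{135137051}{296}$ ($w = - \frac{19841}{\frac{296}{6811}} = \left(-19841\right) \frac{6811}{296} = - \frac{135137051}{296} \approx -4.5654 \cdot 10^{5}$)
$w - o{\left(-199 \right)} = - \frac{135137051}{296} - \left(-199\right)^{2} = - \frac{135137051}{296} - 39601 = - \frac{146858947}{296}$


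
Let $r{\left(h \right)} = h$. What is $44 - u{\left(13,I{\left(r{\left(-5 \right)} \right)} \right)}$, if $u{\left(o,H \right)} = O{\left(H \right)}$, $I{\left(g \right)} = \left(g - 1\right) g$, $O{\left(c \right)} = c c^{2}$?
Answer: $-26956$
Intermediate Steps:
$O{\left(c \right)} = c^{3}$
$I{\left(g \right)} = g \left(-1 + g\right)$ ($I{\left(g \right)} = \left(-1 + g\right) g = g \left(-1 + g\right)$)
$u{\left(o,H \right)} = H^{3}$
$44 - u{\left(13,I{\left(r{\left(-5 \right)} \right)} \right)} = 44 - \left(- 5 \left(-1 - 5\right)\right)^{3} = 44 - \left(\left(-5\right) \left(-6\right)\right)^{3} = 44 - 30^{3} = 44 - 27000 = -26956$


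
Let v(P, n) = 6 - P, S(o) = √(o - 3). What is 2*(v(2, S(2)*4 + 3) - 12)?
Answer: -16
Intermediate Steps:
S(o) = √(-3 + o)
2*(v(2, S(2)*4 + 3) - 12) = 2*((6 - 1*2) - 12) = 2*((6 - 2) - 12) = 2*(4 - 12) = 2*(-8) = -16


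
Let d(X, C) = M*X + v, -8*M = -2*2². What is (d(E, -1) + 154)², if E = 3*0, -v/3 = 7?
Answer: 17689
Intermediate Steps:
v = -21 (v = -3*7 = -21)
E = 0
M = 1 (M = -(-1)*2²/4 = -(-1)*4/4 = -⅛*(-8) = 1)
d(X, C) = -21 + X (d(X, C) = 1*X - 21 = X - 21 = -21 + X)
(d(E, -1) + 154)² = ((-21 + 0) + 154)² = (-21 + 154)² = 133² = 17689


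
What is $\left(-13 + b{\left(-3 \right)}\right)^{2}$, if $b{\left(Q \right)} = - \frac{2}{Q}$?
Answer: $\frac{1369}{9} \approx 152.11$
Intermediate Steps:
$\left(-13 + b{\left(-3 \right)}\right)^{2} = \left(-13 - \frac{2}{-3}\right)^{2} = \left(-13 - - \frac{2}{3}\right)^{2} = \left(-13 + \frac{2}{3}\right)^{2} = \left(- \frac{37}{3}\right)^{2} = \frac{1369}{9}$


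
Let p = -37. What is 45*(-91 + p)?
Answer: -5760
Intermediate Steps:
45*(-91 + p) = 45*(-91 - 37) = 45*(-128) = -5760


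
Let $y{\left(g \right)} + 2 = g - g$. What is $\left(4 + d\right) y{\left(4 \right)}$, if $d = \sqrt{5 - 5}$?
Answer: $-8$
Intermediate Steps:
$y{\left(g \right)} = -2$ ($y{\left(g \right)} = -2 + \left(g - g\right) = -2 + 0 = -2$)
$d = 0$ ($d = \sqrt{0} = 0$)
$\left(4 + d\right) y{\left(4 \right)} = \left(4 + 0\right) \left(-2\right) = 4 \left(-2\right) = -8$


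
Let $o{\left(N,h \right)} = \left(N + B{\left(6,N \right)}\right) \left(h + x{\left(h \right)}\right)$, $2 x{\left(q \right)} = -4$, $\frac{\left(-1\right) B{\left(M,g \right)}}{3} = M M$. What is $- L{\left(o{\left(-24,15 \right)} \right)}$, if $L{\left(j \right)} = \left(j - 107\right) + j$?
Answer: $3539$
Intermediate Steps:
$B{\left(M,g \right)} = - 3 M^{2}$ ($B{\left(M,g \right)} = - 3 M M = - 3 M^{2}$)
$x{\left(q \right)} = -2$ ($x{\left(q \right)} = \frac{1}{2} \left(-4\right) = -2$)
$o{\left(N,h \right)} = \left(-108 + N\right) \left(-2 + h\right)$ ($o{\left(N,h \right)} = \left(N - 3 \cdot 6^{2}\right) \left(h - 2\right) = \left(N - 108\right) \left(-2 + h\right) = \left(-108 + N\right) \left(-2 + h\right)$)
$L{\left(j \right)} = -107 + 2 j$ ($L{\left(j \right)} = \left(-107 + j\right) + j = -107 + 2 j$)
$- L{\left(o{\left(-24,15 \right)} \right)} = - (-107 + 2 \left(216 - 1620 - -48 - 360\right)) = - (-107 + 2 \left(216 - 1620 + 48 - 360\right)) = - (-107 + 2 \left(-1716\right)) = - (-107 - 3432) = \left(-1\right) \left(-3539\right) = 3539$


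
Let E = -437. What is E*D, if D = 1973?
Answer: -862201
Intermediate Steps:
E*D = -437*1973 = -862201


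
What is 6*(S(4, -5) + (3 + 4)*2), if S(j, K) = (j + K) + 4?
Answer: 102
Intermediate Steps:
S(j, K) = 4 + K + j (S(j, K) = (K + j) + 4 = 4 + K + j)
6*(S(4, -5) + (3 + 4)*2) = 6*((4 - 5 + 4) + (3 + 4)*2) = 6*(3 + 7*2) = 6*(3 + 14) = 6*17 = 102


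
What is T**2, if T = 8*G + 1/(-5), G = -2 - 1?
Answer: 14641/25 ≈ 585.64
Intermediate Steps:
G = -3
T = -121/5 (T = 8*(-3) + 1/(-5) = -24 - 1/5 = -121/5 ≈ -24.200)
T**2 = (-121/5)**2 = 14641/25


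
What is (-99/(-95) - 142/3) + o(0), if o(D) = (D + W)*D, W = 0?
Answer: -13193/285 ≈ -46.291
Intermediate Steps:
o(D) = D**2 (o(D) = (D + 0)*D = D*D = D**2)
(-99/(-95) - 142/3) + o(0) = (-99/(-95) - 142/3) + 0**2 = (-99*(-1/95) - 142*1/3) + 0 = (99/95 - 142/3) + 0 = -13193/285 + 0 = -13193/285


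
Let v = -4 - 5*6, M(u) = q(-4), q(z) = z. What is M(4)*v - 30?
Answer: 106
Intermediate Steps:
M(u) = -4
v = -34 (v = -4 - 30 = -34)
M(4)*v - 30 = -4*(-34) - 30 = 136 - 30 = 106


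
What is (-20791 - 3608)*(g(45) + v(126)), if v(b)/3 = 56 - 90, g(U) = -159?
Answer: 6368139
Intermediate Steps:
v(b) = -102 (v(b) = 3*(56 - 90) = 3*(-34) = -102)
(-20791 - 3608)*(g(45) + v(126)) = (-20791 - 3608)*(-159 - 102) = -24399*(-261) = 6368139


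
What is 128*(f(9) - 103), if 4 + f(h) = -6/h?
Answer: -41344/3 ≈ -13781.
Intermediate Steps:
f(h) = -4 - 6/h
128*(f(9) - 103) = 128*((-4 - 6/9) - 103) = 128*((-4 - 6*1/9) - 103) = 128*((-4 - 2/3) - 103) = 128*(-14/3 - 103) = 128*(-323/3) = -41344/3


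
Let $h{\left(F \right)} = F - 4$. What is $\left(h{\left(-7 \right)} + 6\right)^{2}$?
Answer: $25$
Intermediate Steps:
$h{\left(F \right)} = -4 + F$
$\left(h{\left(-7 \right)} + 6\right)^{2} = \left(\left(-4 - 7\right) + 6\right)^{2} = \left(-11 + 6\right)^{2} = \left(-5\right)^{2} = 25$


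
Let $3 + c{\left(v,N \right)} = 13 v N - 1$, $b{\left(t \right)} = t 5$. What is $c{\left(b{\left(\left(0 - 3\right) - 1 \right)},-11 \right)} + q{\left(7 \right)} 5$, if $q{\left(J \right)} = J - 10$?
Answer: $2841$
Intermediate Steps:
$q{\left(J \right)} = -10 + J$ ($q{\left(J \right)} = J - 10 = -10 + J$)
$b{\left(t \right)} = 5 t$
$c{\left(v,N \right)} = -4 + 13 N v$ ($c{\left(v,N \right)} = -3 + \left(13 v N - 1\right) = -3 + \left(13 N v - 1\right) = -3 + \left(-1 + 13 N v\right) = -4 + 13 N v$)
$c{\left(b{\left(\left(0 - 3\right) - 1 \right)},-11 \right)} + q{\left(7 \right)} 5 = \left(-4 + 13 \left(-11\right) 5 \left(\left(0 - 3\right) - 1\right)\right) + \left(-10 + 7\right) 5 = \left(-4 + 13 \left(-11\right) 5 \left(-3 - 1\right)\right) - 15 = \left(-4 + 13 \left(-11\right) 5 \left(-4\right)\right) - 15 = \left(-4 + 13 \left(-11\right) \left(-20\right)\right) - 15 = \left(-4 + 2860\right) - 15 = 2856 - 15 = 2841$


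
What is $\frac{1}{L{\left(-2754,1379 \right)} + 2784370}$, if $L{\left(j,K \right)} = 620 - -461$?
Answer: $\frac{1}{2785451} \approx 3.5901 \cdot 10^{-7}$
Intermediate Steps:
$L{\left(j,K \right)} = 1081$ ($L{\left(j,K \right)} = 620 + 461 = 1081$)
$\frac{1}{L{\left(-2754,1379 \right)} + 2784370} = \frac{1}{1081 + 2784370} = \frac{1}{2785451}$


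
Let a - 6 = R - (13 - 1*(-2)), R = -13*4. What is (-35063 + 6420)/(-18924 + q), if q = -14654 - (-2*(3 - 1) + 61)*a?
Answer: 28643/30101 ≈ 0.95156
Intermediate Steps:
R = -52
a = -61 (a = 6 + (-52 - (13 - 1*(-2))) = 6 + (-52 - (13 + 2)) = 6 + (-52 - 1*15) = 6 + (-52 - 15) = 6 - 67 = -61)
q = -11177 (q = -14654 - (-2*(3 - 1) + 61)*(-61) = -14654 - (-2*2 + 61)*(-61) = -14654 - (-4 + 61)*(-61) = -14654 - 57*(-61) = -14654 - 1*(-3477) = -14654 + 3477 = -11177)
(-35063 + 6420)/(-18924 + q) = (-35063 + 6420)/(-18924 - 11177) = -28643/(-30101) = -28643*(-1/30101) = 28643/30101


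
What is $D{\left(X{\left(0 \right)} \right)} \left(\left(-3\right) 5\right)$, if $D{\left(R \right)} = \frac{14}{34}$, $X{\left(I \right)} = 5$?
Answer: $- \frac{105}{17} \approx -6.1765$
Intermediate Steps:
$D{\left(R \right)} = \frac{7}{17}$ ($D{\left(R \right)} = 14 \cdot \frac{1}{34} = \frac{7}{17}$)
$D{\left(X{\left(0 \right)} \right)} \left(\left(-3\right) 5\right) = \frac{7 \left(\left(-3\right) 5\right)}{17} = \frac{7}{17} \left(-15\right) = - \frac{105}{17}$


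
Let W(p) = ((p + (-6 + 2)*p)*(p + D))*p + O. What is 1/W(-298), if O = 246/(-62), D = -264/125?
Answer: 3875/309819557433 ≈ 1.2507e-8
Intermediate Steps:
D = -264/125 (D = -264*1/125 = -264/125 ≈ -2.1120)
O = -123/31 (O = 246*(-1/62) = -123/31 ≈ -3.9677)
W(p) = -123/31 - 3*p²*(-264/125 + p) (W(p) = ((p + (-6 + 2)*p)*(p - 264/125))*p - 123/31 = ((p - 4*p)*(-264/125 + p))*p - 123/31 = ((-3*p)*(-264/125 + p))*p - 123/31 = (-3*p*(-264/125 + p))*p - 123/31 = -3*p²*(-264/125 + p) - 123/31 = -123/31 - 3*p²*(-264/125 + p))
1/W(-298) = 1/(-123/31 - 3*(-298)³ + (792/125)*(-298)²) = 1/(-123/31 - 3*(-26463592) + (792/125)*88804) = 1/(-123/31 + 79390776 + 70332768/125) = 1/(309819557433/3875) = 3875/309819557433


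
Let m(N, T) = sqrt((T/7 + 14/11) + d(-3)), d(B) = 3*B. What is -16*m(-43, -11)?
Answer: -32*I*sqrt(13783)/77 ≈ -48.79*I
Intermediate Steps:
m(N, T) = sqrt(-85/11 + T/7) (m(N, T) = sqrt((T/7 + 14/11) + 3*(-3)) = sqrt((T*(1/7) + 14*(1/11)) - 9) = sqrt((T/7 + 14/11) - 9) = sqrt((14/11 + T/7) - 9) = sqrt(-85/11 + T/7))
-16*m(-43, -11) = -16*sqrt(-45815 + 847*(-11))/77 = -16*sqrt(-45815 - 9317)/77 = -16*sqrt(-55132)/77 = -16*2*I*sqrt(13783)/77 = -32*I*sqrt(13783)/77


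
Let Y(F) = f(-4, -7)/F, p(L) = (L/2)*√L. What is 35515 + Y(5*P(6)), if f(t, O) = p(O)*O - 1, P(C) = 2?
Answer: 355149/10 + 49*I*√7/20 ≈ 35515.0 + 6.4821*I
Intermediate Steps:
p(L) = L^(3/2)/2 (p(L) = (L*(½))*√L = (L/2)*√L = L^(3/2)/2)
f(t, O) = -1 + O^(5/2)/2 (f(t, O) = (O^(3/2)/2)*O - 1 = O^(5/2)/2 - 1 = -1 + O^(5/2)/2)
Y(F) = (-1 + 49*I*√7/2)/F (Y(F) = (-1 + (-7)^(5/2)/2)/F = (-1 + (49*I*√7)/2)/F = (-1 + 49*I*√7/2)/F)
35515 + Y(5*P(6)) = 35515 + (-2 + 49*I*√7)/(2*((5*2))) = 35515 + (½)*(-2 + 49*I*√7)/10 = 35515 + (½)*(⅒)*(-2 + 49*I*√7) = 35515 + (-⅒ + 49*I*√7/20) = 355149/10 + 49*I*√7/20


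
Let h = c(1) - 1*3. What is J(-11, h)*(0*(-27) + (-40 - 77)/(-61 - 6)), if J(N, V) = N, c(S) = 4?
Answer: -1287/67 ≈ -19.209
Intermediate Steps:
h = 1 (h = 4 - 1*3 = 4 - 3 = 1)
J(-11, h)*(0*(-27) + (-40 - 77)/(-61 - 6)) = -11*(0*(-27) + (-40 - 77)/(-61 - 6)) = -11*(0 - 117/(-67)) = -11*(0 - 117*(-1/67)) = -11*(0 + 117/67) = -11*117/67 = -1287/67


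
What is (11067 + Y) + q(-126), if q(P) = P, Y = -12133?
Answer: -1192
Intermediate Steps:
(11067 + Y) + q(-126) = (11067 - 12133) - 126 = -1066 - 126 = -1192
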